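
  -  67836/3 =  - 22612 = - 22612.00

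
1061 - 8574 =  - 7513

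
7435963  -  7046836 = 389127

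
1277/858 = 1+419/858  =  1.49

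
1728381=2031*851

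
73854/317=232 + 310/317 = 232.98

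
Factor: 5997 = 3^1*1999^1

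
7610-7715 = - 105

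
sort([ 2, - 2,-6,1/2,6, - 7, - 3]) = [ - 7,-6 , - 3, - 2,1/2, 2,6]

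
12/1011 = 4/337=   0.01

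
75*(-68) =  - 5100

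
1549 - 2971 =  - 1422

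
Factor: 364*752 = 273728 = 2^6*7^1*13^1*47^1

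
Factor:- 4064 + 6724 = 2660  =  2^2*5^1*7^1*19^1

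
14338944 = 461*31104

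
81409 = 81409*1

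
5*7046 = 35230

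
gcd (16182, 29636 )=62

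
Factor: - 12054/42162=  - 7^2*41^1*7027^( - 1)=- 2009/7027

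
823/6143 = 823/6143 = 0.13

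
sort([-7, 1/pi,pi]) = [ - 7, 1/pi,pi ] 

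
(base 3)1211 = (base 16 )31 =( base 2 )110001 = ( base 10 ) 49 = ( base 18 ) 2d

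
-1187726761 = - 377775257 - 809951504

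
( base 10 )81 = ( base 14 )5b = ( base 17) 4d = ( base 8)121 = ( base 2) 1010001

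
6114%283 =171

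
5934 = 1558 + 4376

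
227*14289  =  3243603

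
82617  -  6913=75704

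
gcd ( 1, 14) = 1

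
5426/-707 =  - 8 + 230/707 = - 7.67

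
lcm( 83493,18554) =166986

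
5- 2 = 3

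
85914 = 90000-4086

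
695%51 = 32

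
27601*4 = 110404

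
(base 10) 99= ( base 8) 143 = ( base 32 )33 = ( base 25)3o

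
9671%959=81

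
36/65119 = 36/65119 =0.00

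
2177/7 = 311 = 311.00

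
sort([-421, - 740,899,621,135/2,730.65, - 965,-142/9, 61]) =[ - 965,- 740,- 421, - 142/9,61,135/2,621,730.65,899] 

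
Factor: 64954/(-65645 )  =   - 2^1*5^( - 1 )*19^( - 1) * 47^1 = - 94/95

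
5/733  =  5/733 = 0.01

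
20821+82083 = 102904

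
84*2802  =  235368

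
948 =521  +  427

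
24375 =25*975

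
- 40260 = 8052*( - 5)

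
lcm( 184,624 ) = 14352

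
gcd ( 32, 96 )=32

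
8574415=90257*95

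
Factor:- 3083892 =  - 2^2 * 3^1 *7^1 * 36713^1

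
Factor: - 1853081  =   - 1853081^1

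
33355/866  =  38 + 447/866 =38.52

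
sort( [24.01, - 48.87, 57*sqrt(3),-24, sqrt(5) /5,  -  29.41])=[-48.87,-29.41,  -  24, sqrt(5 )/5, 24.01,57*  sqrt(3 )]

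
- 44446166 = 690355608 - 734801774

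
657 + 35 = 692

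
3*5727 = 17181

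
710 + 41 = 751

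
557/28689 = 557/28689= 0.02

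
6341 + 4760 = 11101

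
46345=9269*5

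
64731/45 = 21577/15 = 1438.47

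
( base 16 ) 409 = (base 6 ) 4441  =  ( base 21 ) 274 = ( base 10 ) 1033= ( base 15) 48d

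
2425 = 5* 485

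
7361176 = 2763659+4597517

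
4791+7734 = 12525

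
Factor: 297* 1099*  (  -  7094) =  - 2315502882 = - 2^1 * 3^3*7^1 * 11^1 * 157^1*3547^1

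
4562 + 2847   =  7409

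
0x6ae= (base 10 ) 1710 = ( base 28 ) 252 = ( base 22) 3bg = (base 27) 299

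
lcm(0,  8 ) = 0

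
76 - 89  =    -  13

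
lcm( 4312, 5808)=284592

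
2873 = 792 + 2081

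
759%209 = 132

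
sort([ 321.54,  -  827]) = [- 827  ,  321.54]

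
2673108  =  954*2802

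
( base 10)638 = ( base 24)12e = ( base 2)1001111110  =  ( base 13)3a1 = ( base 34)iq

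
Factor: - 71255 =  - 5^1*14251^1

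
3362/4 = 840 + 1/2 = 840.50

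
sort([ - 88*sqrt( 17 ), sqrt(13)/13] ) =[ - 88*sqrt ( 17 ),sqrt(13) /13]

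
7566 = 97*78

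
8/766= 4/383 = 0.01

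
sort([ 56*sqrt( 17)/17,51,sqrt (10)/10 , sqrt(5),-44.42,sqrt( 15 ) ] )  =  [ - 44.42,sqrt( 10)/10,sqrt( 5),  sqrt(15),56*sqrt( 17)/17 , 51 ] 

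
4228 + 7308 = 11536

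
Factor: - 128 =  - 2^7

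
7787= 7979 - 192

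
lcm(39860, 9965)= 39860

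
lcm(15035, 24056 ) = 120280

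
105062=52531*2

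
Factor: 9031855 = 5^1*7^1 * 211^1*1223^1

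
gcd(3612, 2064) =516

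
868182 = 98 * 8859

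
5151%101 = 0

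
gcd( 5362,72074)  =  2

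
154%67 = 20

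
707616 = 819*864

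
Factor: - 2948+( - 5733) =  - 8681 = - 8681^1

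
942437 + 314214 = 1256651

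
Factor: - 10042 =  - 2^1*5021^1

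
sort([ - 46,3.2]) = [ -46, 3.2]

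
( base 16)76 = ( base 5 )433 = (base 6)314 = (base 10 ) 118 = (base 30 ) 3S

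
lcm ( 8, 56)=56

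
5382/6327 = 598/703 = 0.85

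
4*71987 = 287948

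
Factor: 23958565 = 5^1*383^1*12511^1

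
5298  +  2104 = 7402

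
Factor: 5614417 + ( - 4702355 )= 2^1*73^1*6247^1 = 912062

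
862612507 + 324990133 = 1187602640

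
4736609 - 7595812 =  - 2859203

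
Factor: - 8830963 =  - 241^1*  36643^1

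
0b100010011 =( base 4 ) 10103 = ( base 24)BB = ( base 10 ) 275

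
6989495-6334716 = 654779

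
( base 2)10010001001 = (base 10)1161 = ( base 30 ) 18L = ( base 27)1G0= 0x489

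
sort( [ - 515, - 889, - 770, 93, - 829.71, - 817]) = [ - 889, - 829.71, - 817, - 770, - 515,93]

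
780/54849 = 260/18283= 0.01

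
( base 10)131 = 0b10000011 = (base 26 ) 51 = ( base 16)83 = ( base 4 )2003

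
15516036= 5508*2817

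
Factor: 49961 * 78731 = 3933479491 =47^1 * 131^1*601^1*1063^1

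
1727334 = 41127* 42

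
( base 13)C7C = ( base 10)2131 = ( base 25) 3a6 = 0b100001010011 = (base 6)13511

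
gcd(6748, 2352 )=28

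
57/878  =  57/878 = 0.06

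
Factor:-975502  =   - 2^1*11^2 * 29^1 * 139^1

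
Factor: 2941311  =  3^1*31^1* 31627^1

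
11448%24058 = 11448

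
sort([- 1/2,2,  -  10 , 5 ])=[-10,- 1/2,  2, 5]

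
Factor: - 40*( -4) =2^5 * 5^1=160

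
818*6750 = 5521500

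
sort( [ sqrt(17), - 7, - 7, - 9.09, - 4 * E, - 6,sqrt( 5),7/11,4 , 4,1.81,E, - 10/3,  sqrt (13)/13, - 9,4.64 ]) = [ - 4*E, - 9.09, - 9, - 7,  -  7, - 6, - 10/3 , sqrt( 13)/13, 7/11 , 1.81,sqrt( 5 ),E,4,4,sqrt(17 ),4.64 ] 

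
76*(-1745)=-132620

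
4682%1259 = 905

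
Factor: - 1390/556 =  - 5/2 = - 2^ ( -1) * 5^1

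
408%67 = 6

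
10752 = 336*32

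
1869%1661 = 208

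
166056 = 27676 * 6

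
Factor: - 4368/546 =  - 2^3 = -  8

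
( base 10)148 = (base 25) 5N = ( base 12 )104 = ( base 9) 174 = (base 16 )94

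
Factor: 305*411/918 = 41785/306 =2^(-1) * 3^( - 2 )*5^1*17^ ( - 1)*61^1*137^1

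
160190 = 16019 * 10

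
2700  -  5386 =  - 2686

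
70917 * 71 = 5035107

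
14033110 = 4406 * 3185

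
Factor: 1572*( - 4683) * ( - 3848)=28327729248 =2^5*3^2*7^1*13^1*37^1*131^1*223^1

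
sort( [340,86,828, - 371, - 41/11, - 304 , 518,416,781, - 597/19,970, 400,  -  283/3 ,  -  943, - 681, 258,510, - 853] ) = [- 943, - 853, - 681, - 371, - 304, - 283/3, - 597/19, - 41/11,86,258,340,400 , 416,510,518, 781,828, 970] 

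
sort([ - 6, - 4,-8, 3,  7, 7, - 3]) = [ - 8, - 6, - 4,- 3, 3, 7, 7 ] 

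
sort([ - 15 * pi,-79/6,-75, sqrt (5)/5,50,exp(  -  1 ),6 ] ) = [- 75 , - 15 * pi, -79/6,exp(-1),sqrt( 5) /5, 6 , 50] 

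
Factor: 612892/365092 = 7^1* 13^ ( - 1 )*17^( - 1 ) *53^1=371/221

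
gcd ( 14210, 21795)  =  5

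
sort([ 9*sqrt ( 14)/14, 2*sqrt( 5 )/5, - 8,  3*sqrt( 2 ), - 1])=[ -8,-1, 2*sqrt( 5 )/5,9*sqrt( 14)/14, 3*sqrt( 2) ] 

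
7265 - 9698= - 2433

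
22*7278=160116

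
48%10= 8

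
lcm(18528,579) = 18528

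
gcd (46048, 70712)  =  8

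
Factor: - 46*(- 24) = 1104 = 2^4*3^1*23^1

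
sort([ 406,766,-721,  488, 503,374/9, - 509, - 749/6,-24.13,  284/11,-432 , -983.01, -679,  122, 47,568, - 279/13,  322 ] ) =[ - 983.01, - 721, - 679,-509,  -  432, - 749/6, - 24.13, - 279/13,284/11,374/9 , 47,122,322,406,488,  503,568,766 ] 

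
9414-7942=1472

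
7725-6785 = 940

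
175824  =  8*21978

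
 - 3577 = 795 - 4372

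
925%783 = 142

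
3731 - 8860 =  - 5129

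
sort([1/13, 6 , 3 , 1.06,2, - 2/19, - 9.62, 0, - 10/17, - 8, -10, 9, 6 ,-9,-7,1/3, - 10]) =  [ - 10,  -  10, - 9.62, - 9,  -  8, - 7, - 10/17,-2/19, 0 , 1/13, 1/3,  1.06, 2, 3, 6, 6, 9] 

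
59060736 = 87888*672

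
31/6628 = 31/6628 = 0.00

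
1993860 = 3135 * 636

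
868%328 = 212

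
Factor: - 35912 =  - 2^3*67^2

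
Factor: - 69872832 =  - 2^6*3^2*29^1 * 47^1*89^1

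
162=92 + 70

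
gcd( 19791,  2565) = 27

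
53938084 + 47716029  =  101654113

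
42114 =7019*6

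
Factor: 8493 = 3^1*19^1*149^1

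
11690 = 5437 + 6253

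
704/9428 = 176/2357=0.07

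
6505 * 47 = 305735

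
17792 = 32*556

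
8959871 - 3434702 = 5525169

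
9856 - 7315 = 2541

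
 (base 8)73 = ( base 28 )23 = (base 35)1o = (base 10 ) 59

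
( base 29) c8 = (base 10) 356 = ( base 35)A6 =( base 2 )101100100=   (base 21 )gk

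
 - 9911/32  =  - 9911/32 = - 309.72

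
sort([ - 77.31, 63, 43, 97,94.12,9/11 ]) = [ - 77.31,9/11, 43, 63,94.12 , 97 ]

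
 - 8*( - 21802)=174416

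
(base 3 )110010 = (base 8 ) 507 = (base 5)2302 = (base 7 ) 645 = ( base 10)327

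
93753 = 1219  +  92534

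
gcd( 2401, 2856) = 7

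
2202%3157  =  2202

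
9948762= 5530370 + 4418392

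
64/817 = 64/817= 0.08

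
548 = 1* 548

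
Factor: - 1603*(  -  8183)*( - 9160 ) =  - 2^3*5^1  *  7^3 * 167^1*229^2 = - 120154916840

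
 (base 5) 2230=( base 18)h9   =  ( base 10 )315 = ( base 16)13B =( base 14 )187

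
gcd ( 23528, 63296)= 8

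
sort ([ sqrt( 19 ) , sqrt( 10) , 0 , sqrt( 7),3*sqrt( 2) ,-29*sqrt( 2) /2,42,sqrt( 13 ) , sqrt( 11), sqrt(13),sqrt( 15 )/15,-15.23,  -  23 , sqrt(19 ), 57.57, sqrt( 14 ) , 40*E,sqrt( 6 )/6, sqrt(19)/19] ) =[- 23,  -  29*sqrt ( 2 ) /2,- 15.23,0,sqrt( 19)/19, sqrt( 15) /15, sqrt( 6)/6 , sqrt ( 7), sqrt(10 ), sqrt( 11),sqrt( 13),sqrt( 13),sqrt( 14 ), 3*sqrt( 2),  sqrt( 19),sqrt(19),  42 , 57.57, 40*E ]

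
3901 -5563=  - 1662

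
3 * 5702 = 17106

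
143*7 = 1001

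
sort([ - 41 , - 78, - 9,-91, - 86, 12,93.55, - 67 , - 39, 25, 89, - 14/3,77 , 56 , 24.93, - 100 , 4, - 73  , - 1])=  [ - 100,  -  91, - 86, - 78 , - 73,- 67, - 41 , - 39, - 9, - 14/3, - 1,  4,  12, 24.93, 25, 56,77,89,93.55 ]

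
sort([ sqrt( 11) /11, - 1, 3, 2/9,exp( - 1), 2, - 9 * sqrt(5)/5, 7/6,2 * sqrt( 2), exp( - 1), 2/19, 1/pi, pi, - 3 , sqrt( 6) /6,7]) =[  -  9*sqrt( 5) /5, - 3,  -  1, 2/19,2/9, sqrt(11)/11,1/pi, exp(- 1) , exp( - 1 ),sqrt(6) /6, 7/6, 2,2 * sqrt( 2), 3, pi, 7 ]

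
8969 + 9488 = 18457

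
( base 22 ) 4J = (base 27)3Q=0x6B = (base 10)107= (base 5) 412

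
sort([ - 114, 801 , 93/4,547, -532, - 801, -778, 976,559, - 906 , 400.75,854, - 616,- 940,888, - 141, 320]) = [ - 940, - 906, - 801,-778,-616, - 532, - 141, - 114,93/4,320, 400.75,547,559,801, 854,888, 976]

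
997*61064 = 60880808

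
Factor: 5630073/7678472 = 2^(-3 )*3^1*307^1*6113^1*959809^( - 1)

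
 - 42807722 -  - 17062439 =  - 25745283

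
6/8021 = 6/8021=0.00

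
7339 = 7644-305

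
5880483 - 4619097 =1261386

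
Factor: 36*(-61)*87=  - 191052 = -2^2*3^3*29^1*61^1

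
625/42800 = 25/1712 = 0.01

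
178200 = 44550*4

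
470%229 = 12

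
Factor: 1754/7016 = 2^( - 2 ) = 1/4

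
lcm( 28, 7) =28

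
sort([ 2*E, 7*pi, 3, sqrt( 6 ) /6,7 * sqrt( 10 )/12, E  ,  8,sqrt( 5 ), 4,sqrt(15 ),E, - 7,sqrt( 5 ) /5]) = [  -  7, sqrt( 6 ) /6, sqrt(5) /5, 7*sqrt( 10 ) /12,sqrt( 5 ), E,E, 3, sqrt(15 )  ,  4, 2*E, 8,7 * pi] 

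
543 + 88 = 631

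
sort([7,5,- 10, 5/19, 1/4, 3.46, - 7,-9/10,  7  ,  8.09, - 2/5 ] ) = [ - 10, - 7,-9/10, - 2/5, 1/4, 5/19,  3.46,5, 7, 7, 8.09]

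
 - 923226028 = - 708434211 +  -214791817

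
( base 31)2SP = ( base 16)aff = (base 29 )3a2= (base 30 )33P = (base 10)2815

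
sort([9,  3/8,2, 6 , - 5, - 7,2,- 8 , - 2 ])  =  [ - 8, - 7, - 5,-2,3/8, 2, 2,6, 9 ]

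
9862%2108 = 1430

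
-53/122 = -1 + 69/122 = - 0.43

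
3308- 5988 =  - 2680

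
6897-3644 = 3253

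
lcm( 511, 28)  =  2044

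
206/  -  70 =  - 103/35 =- 2.94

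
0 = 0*32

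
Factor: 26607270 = 2^1*3^1 * 5^1*886909^1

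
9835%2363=383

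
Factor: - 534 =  -2^1*3^1*89^1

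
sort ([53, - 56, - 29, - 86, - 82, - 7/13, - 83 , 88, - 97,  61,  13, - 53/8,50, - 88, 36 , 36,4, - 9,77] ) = [-97, - 88, - 86, - 83,  -  82, - 56,-29, - 9, - 53/8, - 7/13,  4,13,36, 36, 50, 53,61,77, 88]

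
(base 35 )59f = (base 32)69N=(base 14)24d1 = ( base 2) 1100100110111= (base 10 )6455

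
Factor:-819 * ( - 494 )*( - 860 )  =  -2^3 * 3^2*5^1*7^1*13^2*19^1*43^1=- 347943960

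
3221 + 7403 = 10624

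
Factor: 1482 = 2^1 * 3^1*13^1 * 19^1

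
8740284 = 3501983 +5238301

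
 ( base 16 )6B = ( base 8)153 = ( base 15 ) 72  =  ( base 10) 107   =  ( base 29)3K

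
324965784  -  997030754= - 672064970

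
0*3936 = 0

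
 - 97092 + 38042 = - 59050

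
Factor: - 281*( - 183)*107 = 3^1*61^1*107^1*281^1 = 5502261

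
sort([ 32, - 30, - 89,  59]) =[-89, - 30, 32,59 ]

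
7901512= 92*85886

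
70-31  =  39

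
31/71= 31/71 = 0.44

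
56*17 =952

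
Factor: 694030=2^1*5^1*69403^1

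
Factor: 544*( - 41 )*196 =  - 2^7*  7^2*17^1*41^1  =  - 4371584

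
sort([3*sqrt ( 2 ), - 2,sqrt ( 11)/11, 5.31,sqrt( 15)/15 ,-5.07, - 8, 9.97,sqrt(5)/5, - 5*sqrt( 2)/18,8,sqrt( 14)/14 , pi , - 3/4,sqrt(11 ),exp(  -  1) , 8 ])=[ - 8,- 5.07, - 2, - 3/4, - 5*sqrt( 2 ) /18, sqrt( 15)/15,sqrt(14)/14, sqrt(11 ) /11,exp( - 1),sqrt( 5)/5,  pi,sqrt(11), 3 * sqrt( 2 ), 5.31, 8,8, 9.97 ]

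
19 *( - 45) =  - 855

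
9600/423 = 3200/141 = 22.70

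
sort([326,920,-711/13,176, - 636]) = [-636, - 711/13, 176,326,920]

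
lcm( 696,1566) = 6264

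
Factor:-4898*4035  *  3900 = -77077377000= -  2^3 * 3^2* 5^3*13^1*31^1*79^1*269^1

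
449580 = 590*762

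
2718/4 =679 + 1/2 = 679.50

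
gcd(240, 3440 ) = 80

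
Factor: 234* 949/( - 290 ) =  - 3^2*5^( - 1) * 13^2*29^( - 1) * 73^1 = -111033/145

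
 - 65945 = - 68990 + 3045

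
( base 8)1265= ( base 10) 693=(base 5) 10233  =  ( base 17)26d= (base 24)14L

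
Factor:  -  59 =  - 59^1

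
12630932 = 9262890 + 3368042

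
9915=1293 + 8622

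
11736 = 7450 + 4286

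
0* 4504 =0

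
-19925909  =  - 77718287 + 57792378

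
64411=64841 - 430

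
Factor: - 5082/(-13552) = 3/8 = 2^(-3 )*3^1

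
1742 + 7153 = 8895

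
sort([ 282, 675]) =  [ 282,675]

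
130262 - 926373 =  - 796111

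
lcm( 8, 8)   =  8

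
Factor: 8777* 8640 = 75833280 = 2^6*3^3*5^1*67^1*131^1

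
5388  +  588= 5976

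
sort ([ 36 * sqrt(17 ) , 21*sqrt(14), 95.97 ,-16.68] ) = [ - 16.68, 21 * sqrt( 14), 95.97,36*sqrt(17 )]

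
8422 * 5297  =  44611334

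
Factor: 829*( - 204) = - 169116  =  - 2^2*3^1*17^1*829^1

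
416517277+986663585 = 1403180862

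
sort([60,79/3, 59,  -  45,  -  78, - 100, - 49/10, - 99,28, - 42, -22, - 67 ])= [ - 100, - 99, - 78, - 67, - 45, - 42, -22, - 49/10, 79/3 , 28, 59, 60 ] 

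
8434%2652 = 478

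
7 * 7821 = 54747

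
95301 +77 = 95378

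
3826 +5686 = 9512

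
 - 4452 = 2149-6601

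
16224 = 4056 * 4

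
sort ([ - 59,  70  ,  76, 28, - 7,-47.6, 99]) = [  -  59, - 47.6, - 7,28, 70,76, 99 ] 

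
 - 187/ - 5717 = 187/5717 = 0.03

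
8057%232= 169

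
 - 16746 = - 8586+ - 8160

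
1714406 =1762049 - 47643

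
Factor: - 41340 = - 2^2*3^1*5^1*13^1*  53^1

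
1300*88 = 114400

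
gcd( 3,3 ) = 3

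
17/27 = 17/27 =0.63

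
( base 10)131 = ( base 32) 43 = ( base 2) 10000011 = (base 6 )335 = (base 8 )203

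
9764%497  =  321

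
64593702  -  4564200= 60029502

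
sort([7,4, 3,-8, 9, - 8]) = [ - 8, - 8,3 , 4 , 7, 9]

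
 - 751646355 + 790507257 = 38860902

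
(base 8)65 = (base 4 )311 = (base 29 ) 1o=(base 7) 104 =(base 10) 53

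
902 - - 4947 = 5849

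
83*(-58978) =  - 4895174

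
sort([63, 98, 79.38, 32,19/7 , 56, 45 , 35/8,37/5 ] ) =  [19/7, 35/8, 37/5, 32, 45, 56, 63,79.38,98]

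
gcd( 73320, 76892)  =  188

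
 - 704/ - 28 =25 + 1/7 = 25.14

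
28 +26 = 54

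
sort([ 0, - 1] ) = [ - 1,0]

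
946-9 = 937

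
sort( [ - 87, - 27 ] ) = [-87,  -  27] 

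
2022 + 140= 2162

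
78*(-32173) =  - 2509494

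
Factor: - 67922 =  - 2^1 *33961^1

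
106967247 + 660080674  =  767047921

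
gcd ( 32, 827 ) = 1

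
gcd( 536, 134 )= 134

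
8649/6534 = 1 + 235/726= 1.32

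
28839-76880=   -  48041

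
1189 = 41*29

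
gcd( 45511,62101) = 1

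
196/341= 196/341 =0.57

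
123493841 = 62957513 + 60536328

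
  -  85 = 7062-7147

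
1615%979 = 636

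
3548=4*887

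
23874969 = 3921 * 6089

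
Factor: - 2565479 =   -  7^1*366497^1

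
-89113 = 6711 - 95824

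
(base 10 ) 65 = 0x41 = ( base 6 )145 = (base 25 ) 2f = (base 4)1001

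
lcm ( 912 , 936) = 35568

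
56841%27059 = 2723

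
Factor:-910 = - 2^1*5^1*7^1*13^1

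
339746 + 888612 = 1228358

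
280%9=1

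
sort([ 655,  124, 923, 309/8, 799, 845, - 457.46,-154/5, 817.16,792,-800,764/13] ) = [-800,  -  457.46, - 154/5,309/8, 764/13,124, 655, 792 , 799, 817.16, 845,923]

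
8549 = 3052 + 5497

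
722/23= 31 + 9/23 = 31.39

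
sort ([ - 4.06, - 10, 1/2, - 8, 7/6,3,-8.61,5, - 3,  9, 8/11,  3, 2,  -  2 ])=[-10, - 8.61, - 8, - 4.06,-3, - 2,  1/2,8/11,7/6, 2,3, 3, 5, 9]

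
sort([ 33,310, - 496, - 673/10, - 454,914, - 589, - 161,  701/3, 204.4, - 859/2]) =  [ - 589,  -  496, - 454,-859/2, - 161, - 673/10, 33,204.4,701/3,310, 914]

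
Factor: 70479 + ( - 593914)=  -  5^1*11^1*  31^1*307^1= -523435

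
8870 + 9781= 18651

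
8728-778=7950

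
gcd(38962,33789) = 7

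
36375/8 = 4546+ 7/8 = 4546.88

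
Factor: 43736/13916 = 22/7 = 2^1*7^( -1 ) * 11^1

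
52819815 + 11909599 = 64729414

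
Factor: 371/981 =3^( - 2)*7^1 * 53^1*109^( - 1 )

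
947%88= 67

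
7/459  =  7/459 = 0.02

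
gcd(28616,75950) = 98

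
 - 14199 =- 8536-5663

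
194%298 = 194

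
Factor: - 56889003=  - 3^1*18963001^1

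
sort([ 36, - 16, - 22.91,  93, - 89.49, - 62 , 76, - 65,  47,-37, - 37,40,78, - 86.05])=[-89.49, - 86.05, - 65, - 62, - 37  , - 37, - 22.91, - 16, 36,40 , 47,76,  78,93 ] 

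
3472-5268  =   - 1796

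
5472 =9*608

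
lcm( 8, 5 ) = 40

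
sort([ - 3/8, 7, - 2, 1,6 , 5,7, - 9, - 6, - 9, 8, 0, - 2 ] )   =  [ - 9, - 9, - 6, - 2, - 2,-3/8 , 0, 1, 5, 6,7, 7, 8]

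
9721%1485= 811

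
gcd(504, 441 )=63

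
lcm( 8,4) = 8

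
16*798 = 12768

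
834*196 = 163464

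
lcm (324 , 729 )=2916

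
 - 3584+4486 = 902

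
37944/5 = 37944/5= 7588.80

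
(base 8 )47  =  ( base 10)39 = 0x27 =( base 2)100111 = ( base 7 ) 54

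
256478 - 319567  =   - 63089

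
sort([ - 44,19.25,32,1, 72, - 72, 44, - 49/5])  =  [ - 72, - 44, - 49/5, 1,19.25, 32, 44,72 ] 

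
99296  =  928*107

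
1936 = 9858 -7922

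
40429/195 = 40429/195 =207.33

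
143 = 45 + 98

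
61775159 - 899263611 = -837488452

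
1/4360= 1/4360 = 0.00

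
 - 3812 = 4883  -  8695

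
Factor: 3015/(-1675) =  - 9/5 = - 3^2*5^( - 1)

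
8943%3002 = 2939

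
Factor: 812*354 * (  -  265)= - 76173720  =  - 2^3  *3^1*5^1 * 7^1*29^1*53^1 * 59^1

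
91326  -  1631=89695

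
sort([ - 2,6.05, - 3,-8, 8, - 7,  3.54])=[-8, - 7, - 3, - 2,  3.54 , 6.05 , 8 ] 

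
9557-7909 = 1648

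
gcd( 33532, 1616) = 404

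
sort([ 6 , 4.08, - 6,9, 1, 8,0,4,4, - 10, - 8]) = [ - 10 , - 8,-6,0, 1, 4,4, 4.08, 6, 8,9]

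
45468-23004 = 22464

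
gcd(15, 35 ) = 5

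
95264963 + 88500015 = 183764978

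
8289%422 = 271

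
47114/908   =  51 + 403/454 = 51.89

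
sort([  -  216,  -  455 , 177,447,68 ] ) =[ - 455,  -  216, 68, 177, 447 ] 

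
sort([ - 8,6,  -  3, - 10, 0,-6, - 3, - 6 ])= [  -  10, - 8,  -  6, - 6,  -  3,-3 , 0,  6 ]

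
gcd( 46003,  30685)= 1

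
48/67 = 48/67 = 0.72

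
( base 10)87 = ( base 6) 223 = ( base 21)43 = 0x57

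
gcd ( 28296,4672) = 8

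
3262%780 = 142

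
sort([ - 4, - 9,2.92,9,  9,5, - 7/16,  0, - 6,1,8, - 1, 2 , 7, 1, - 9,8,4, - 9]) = [- 9,-9, - 9, - 6, - 4, - 1, - 7/16,0,1, 1,2,2.92, 4,5, 7,8, 8 , 9,9]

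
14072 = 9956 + 4116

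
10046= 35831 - 25785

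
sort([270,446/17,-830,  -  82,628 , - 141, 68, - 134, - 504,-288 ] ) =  [-830,-504, - 288,  -  141,-134,-82,446/17,68,270,628 ]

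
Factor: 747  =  3^2 * 83^1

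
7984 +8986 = 16970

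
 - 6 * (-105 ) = 630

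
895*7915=7083925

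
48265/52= 48265/52=928.17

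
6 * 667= 4002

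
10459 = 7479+2980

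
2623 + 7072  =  9695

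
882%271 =69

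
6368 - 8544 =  - 2176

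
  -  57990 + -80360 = - 138350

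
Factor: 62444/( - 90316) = - 233^1*337^ ( - 1) = - 233/337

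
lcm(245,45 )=2205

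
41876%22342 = 19534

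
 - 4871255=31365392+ - 36236647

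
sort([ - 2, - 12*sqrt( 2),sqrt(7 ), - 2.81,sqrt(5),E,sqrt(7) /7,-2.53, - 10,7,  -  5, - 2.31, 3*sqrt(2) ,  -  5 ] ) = [-12*sqrt( 2 ), - 10, - 5, - 5, - 2.81, - 2.53,  -  2.31,-2,sqrt(7 ) /7,sqrt(5 ),sqrt(7 ) , E, 3*sqrt ( 2 ),7] 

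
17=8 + 9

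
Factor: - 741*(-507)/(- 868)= - 2^(-2 )*3^2*7^(-1)* 13^3*19^1*31^( - 1 ) = - 375687/868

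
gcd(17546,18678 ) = 566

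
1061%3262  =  1061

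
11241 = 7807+3434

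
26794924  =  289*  92716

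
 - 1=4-5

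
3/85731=1/28577 = 0.00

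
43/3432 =43/3432 = 0.01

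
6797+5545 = 12342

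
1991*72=143352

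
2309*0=0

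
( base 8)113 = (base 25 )30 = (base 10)75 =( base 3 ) 2210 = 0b1001011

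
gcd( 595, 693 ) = 7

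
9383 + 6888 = 16271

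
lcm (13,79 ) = 1027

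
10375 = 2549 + 7826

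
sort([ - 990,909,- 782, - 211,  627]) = [ - 990, - 782, - 211, 627 , 909]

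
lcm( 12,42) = 84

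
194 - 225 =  - 31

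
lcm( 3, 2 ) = 6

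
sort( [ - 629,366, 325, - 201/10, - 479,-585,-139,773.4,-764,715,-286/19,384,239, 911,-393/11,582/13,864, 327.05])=[ - 764,-629, - 585,  -  479,-139, - 393/11, - 201/10, - 286/19,582/13,239,325, 327.05,366 , 384, 715,773.4 , 864,911] 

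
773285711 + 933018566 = 1706304277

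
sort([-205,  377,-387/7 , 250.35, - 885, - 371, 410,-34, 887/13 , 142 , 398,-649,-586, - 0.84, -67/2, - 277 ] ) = [ - 885 ,-649, - 586,-371,-277, - 205,-387/7, - 34,-67/2, - 0.84, 887/13, 142,250.35,377,398, 410 ]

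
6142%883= 844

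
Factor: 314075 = 5^2*17^1*739^1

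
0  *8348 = 0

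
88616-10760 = 77856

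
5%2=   1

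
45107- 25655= 19452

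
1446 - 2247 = -801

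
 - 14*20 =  - 280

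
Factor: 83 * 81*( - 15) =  - 3^5 * 5^1*83^1 = - 100845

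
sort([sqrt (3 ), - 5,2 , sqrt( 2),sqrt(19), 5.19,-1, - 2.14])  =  [ - 5 ,-2.14, - 1, sqrt(2) , sqrt( 3),  2,sqrt(19), 5.19]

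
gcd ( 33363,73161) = 99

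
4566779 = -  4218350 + 8785129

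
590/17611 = 590/17611 = 0.03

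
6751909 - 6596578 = 155331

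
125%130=125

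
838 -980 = -142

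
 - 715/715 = - 1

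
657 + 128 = 785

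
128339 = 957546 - 829207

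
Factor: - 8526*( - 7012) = 2^3*3^1*7^2 * 29^1 *1753^1 = 59784312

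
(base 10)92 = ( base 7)161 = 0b1011100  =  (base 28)38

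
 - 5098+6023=925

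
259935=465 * 559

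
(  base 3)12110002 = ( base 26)5MJ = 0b111110000011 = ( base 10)3971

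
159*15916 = 2530644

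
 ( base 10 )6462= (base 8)14476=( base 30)75C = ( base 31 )6me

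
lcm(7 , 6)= 42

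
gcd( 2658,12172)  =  2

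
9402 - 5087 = 4315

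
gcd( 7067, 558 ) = 1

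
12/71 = 12/71= 0.17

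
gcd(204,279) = 3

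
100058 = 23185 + 76873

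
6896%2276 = 68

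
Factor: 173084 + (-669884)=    - 496800   =  -2^5*3^3*5^2* 23^1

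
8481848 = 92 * 92194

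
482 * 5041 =2429762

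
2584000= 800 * 3230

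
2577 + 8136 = 10713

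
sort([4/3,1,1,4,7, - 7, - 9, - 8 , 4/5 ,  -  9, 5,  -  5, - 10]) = [  -  10, - 9, - 9, - 8,  -  7,  -  5,4/5, 1,  1,4/3,4,5 , 7 ]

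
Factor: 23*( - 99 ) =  - 2277 = - 3^2 * 11^1*23^1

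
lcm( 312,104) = 312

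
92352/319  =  92352/319 = 289.50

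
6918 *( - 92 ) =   -  636456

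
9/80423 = 9/80423 = 0.00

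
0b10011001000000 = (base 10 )9792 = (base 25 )fgh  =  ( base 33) 8WO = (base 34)8g0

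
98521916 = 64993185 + 33528731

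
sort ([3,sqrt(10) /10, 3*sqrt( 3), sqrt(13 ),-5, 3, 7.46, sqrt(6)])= [ - 5  ,  sqrt (10)/10,sqrt(6),3, 3,sqrt(13), 3* sqrt( 3),7.46]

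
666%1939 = 666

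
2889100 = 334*8650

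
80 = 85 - 5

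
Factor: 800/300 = 2^3 * 3^( - 1 ) = 8/3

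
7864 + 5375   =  13239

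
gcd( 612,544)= 68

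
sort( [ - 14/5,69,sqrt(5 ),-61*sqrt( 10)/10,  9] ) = [  -  61*sqrt(10) /10, - 14/5,sqrt( 5),9, 69 ] 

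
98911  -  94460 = 4451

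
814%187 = 66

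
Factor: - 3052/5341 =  - 4/7  =  -2^2*7^( - 1 )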